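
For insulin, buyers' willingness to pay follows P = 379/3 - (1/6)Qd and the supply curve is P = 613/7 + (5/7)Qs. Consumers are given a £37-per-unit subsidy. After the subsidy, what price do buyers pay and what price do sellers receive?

Pre-subsidy: 379/3 - (1/6)Q = 613/7 + (5/7)Q gives Q* = 44 and P* = 119.
With the rebate, buyers effectively pay Pb = Ps − 37, where Ps is the price sellers receive.
On the curves, Pb = 379/3 - (1/6)Q and Ps = 613/7 + (5/7)Q; the wedge Ps − Pb = 37 gives 613/7 + (5/7)Q − (379/3 - (1/6)Q) = 37, so Q' = 86.
Then Pb = 379/3 − (1/6)·86 = 112 and Ps = 613/7 + (5/7)·86 = 149.

Buyers pay £112; sellers receive £149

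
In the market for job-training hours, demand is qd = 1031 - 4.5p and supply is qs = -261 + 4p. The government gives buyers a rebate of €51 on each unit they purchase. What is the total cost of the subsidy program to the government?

Pre-subsidy: 1031 - 4.5p = -261 + 4p gives p* = 152, q* = 347.
With the rebate, buyers effectively pay pb = ps − 51, where ps is the price sellers receive.
Demand in terms of ps becomes qd = 1031 − 4.5(ps − 51) = 1260.5 - 4.5ps. Setting this equal to supply: 1260.5 - 4.5ps = -261 + 4ps, so ps = 179.
Buyers pay pb = 179 − 51 = 128; q' = -261 + 4·179 = 455.
Government outlay = subsidy × quantity = 51 × 455 = 23205.

Government cost = €23205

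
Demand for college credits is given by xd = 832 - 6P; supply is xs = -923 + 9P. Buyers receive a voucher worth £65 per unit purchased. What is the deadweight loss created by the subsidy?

Deadweight loss = £7605

Pre-subsidy: 832 - 6P = -923 + 9P gives P* = 117, x* = 130.
With the rebate, buyers effectively pay Pb = Ps − 65, where Ps is the price sellers receive.
Demand in terms of Ps becomes xd = 832 − 6(Ps − 65) = 1222 - 6Ps. Setting this equal to supply: 1222 - 6Ps = -923 + 9Ps, so Ps = 143.
Buyers pay Pb = 143 − 65 = 78; x' = -923 + 9·143 = 364.
The subsidy expands output by 364 − 130 = 234 past the efficient level; on those units the gap between marginal cost and willingness to pay runs from 0 up to 65.
DWL = ½ × 65 × 234 = 7605.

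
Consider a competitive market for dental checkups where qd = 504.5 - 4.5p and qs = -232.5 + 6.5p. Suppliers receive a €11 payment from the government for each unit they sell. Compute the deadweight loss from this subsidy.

Pre-subsidy: 504.5 - 4.5p = -232.5 + 6.5p gives p* = 67, q* = 203.
With the subsidy, sellers receive ps = pb + 11 for each unit, where pb is the price buyers pay.
Supply in terms of pb becomes qs = -232.5 + 6.5(pb + 11) = -161 + 6.5pb. Setting this equal to demand: 504.5 - 4.5pb = -161 + 6.5pb, so pb = 60.5.
Sellers receive ps = 60.5 + 11 = 71.5; q' = 504.5 − 4.5·60.5 = 232.25.
The subsidy expands output by 232.25 − 203 = 29.25 past the efficient level; on those units the gap between marginal cost and willingness to pay runs from 0 up to 11.
DWL = ½ × 11 × 29.25 = 160.875.

Deadweight loss = €160.875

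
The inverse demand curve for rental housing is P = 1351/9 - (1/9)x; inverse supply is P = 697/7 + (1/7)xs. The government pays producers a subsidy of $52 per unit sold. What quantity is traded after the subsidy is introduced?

Pre-subsidy: 1351/9 - (1/9)x = 697/7 + (1/7)x gives x* = 199 and P* = 128.
With the subsidy, sellers receive Ps = Pb + 52 for each unit, where Pb is the price buyers pay.
On the curves, Pb = 1351/9 - (1/9)x and Ps = 697/7 + (1/7)x; the wedge Ps − Pb = 52 gives 697/7 + (1/7)x − (1351/9 - (1/9)x) = 52, so x' = 403.75.
Then Pb = 1351/9 − (1/9)·403.75 = 105.25 and Ps = 697/7 + (1/7)·403.75 = 157.25.

x' = 403.75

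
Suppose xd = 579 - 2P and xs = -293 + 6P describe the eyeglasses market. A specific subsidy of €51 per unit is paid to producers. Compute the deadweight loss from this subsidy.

Deadweight loss = €1950.75

Pre-subsidy: 579 - 2P = -293 + 6P gives P* = 109, x* = 361.
With the subsidy, sellers receive Ps = Pb + 51 for each unit, where Pb is the price buyers pay.
Supply in terms of Pb becomes xs = -293 + 6(Pb + 51) = 13 + 6Pb. Setting this equal to demand: 579 - 2Pb = 13 + 6Pb, so Pb = 70.75.
Sellers receive Ps = 70.75 + 51 = 121.75; x' = 579 − 2·70.75 = 437.5.
The subsidy expands output by 437.5 − 361 = 76.5 past the efficient level; on those units the gap between marginal cost and willingness to pay runs from 0 up to 51.
DWL = ½ × 51 × 76.5 = 1950.75.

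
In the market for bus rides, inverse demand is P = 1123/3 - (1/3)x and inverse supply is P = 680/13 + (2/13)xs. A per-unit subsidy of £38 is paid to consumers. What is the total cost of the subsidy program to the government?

Pre-subsidy: 1123/3 - (1/3)x = 680/13 + (2/13)x gives x* = 661 and P* = 154.
With the rebate, buyers effectively pay Pb = Ps − 38, where Ps is the price sellers receive.
On the curves, Pb = 1123/3 - (1/3)x and Ps = 680/13 + (2/13)x; the wedge Ps − Pb = 38 gives 680/13 + (2/13)x − (1123/3 - (1/3)x) = 38, so x' = 739.
Then Pb = 1123/3 − (1/3)·739 = 128 and Ps = 680/13 + (2/13)·739 = 166.
Government outlay = subsidy × quantity = 38 × 739 = 28082.

Government cost = £28082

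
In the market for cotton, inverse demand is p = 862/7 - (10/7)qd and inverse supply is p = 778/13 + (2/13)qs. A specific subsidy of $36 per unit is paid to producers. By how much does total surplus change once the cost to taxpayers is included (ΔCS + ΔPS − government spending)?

Pre-subsidy: 862/7 - (10/7)q = 778/13 + (2/13)q gives q* = 40 and p* = 66.
With the subsidy, sellers receive ps = pb + 36 for each unit, where pb is the price buyers pay.
On the curves, pb = 862/7 - (10/7)q and ps = 778/13 + (2/13)q; the wedge ps − pb = 36 gives 778/13 + (2/13)q − (862/7 - (10/7)q) = 36, so q' = 62.75.
Then pb = 862/7 − (10/7)·62.75 = 33.5 and ps = 778/13 + (2/13)·62.75 = 69.5.
ΔCS = ½(40 + 62.75)(66 − 33.5) = 1669.6875; ΔPS = ½(40 + 62.75)(69.5 − 66) = 179.8125.
Government spending = 36 × 62.75 = 2259.
Net change = 1669.6875 + 179.8125 − 2259 = -409.5. The loss equals the DWL triangle ½·36·22.75.

Net change in total surplus = -$409.5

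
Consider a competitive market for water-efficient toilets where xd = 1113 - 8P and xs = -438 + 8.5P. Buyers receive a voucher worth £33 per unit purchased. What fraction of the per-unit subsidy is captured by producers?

Producer share = 16/33

Pre-subsidy: 1113 - 8P = -438 + 8.5P gives P* = 94, x* = 361.
With the rebate, buyers effectively pay Pb = Ps − 33, where Ps is the price sellers receive.
Demand in terms of Ps becomes xd = 1113 − 8(Ps − 33) = 1377 - 8Ps. Setting this equal to supply: 1377 - 8Ps = -438 + 8.5Ps, so Ps = 110.
Buyers pay Pb = 110 − 33 = 77; x' = -438 + 8.5·110 = 497.
Buyers' price falls by P* − Pb = 94 − 77 = 17; sellers' price rises by Ps − P* = 110 − 94 = 16.
So producers capture 16/33 = 16/33 of each unit of subsidy.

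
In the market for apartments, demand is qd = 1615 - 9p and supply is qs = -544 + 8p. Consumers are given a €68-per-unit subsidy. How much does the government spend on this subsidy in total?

Government cost = €51680

Pre-subsidy: 1615 - 9p = -544 + 8p gives p* = 127, q* = 472.
With the rebate, buyers effectively pay pb = ps − 68, where ps is the price sellers receive.
Demand in terms of ps becomes qd = 1615 − 9(ps − 68) = 2227 - 9ps. Setting this equal to supply: 2227 - 9ps = -544 + 8ps, so ps = 163.
Buyers pay pb = 163 − 68 = 95; q' = -544 + 8·163 = 760.
Government outlay = subsidy × quantity = 68 × 760 = 51680.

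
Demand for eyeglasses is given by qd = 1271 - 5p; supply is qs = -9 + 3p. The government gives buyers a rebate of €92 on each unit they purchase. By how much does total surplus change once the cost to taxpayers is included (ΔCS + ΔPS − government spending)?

Net change in total surplus = -€7935

Pre-subsidy: 1271 - 5p = -9 + 3p gives p* = 160, q* = 471.
With the rebate, buyers effectively pay pb = ps − 92, where ps is the price sellers receive.
Demand in terms of ps becomes qd = 1271 − 5(ps − 92) = 1731 - 5ps. Setting this equal to supply: 1731 - 5ps = -9 + 3ps, so ps = 217.5.
Buyers pay pb = 217.5 − 92 = 125.5; q' = -9 + 3·217.5 = 643.5.
ΔCS = ½(471 + 643.5)(160 − 125.5) = 19225.125; ΔPS = ½(471 + 643.5)(217.5 − 160) = 32041.875.
Government spending = 92 × 643.5 = 59202.
Net change = 19225.125 + 32041.875 − 59202 = -7935. The loss equals the DWL triangle ½·92·172.5.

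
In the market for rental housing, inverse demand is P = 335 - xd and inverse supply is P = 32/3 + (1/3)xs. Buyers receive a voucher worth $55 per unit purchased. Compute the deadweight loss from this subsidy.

Deadweight loss = $1134.375

Pre-subsidy: 335 - x = 32/3 + (1/3)x gives x* = 243.25 and P* = 91.75.
With the rebate, buyers effectively pay Pb = Ps − 55, where Ps is the price sellers receive.
On the curves, Pb = 335 - x and Ps = 32/3 + (1/3)x; the wedge Ps − Pb = 55 gives 32/3 + (1/3)x − (335 - x) = 55, so x' = 284.5.
Then Pb = 335 − 1·284.5 = 50.5 and Ps = 32/3 + (1/3)·284.5 = 105.5.
The subsidy expands output by 284.5 − 243.25 = 41.25 past the efficient level; on those units the gap between marginal cost and willingness to pay runs from 0 up to 55.
DWL = ½ × 55 × 41.25 = 1134.375.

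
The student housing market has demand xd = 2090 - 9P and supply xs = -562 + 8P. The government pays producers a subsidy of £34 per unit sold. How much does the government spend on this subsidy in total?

Government cost = £28220

Pre-subsidy: 2090 - 9P = -562 + 8P gives P* = 156, x* = 686.
With the subsidy, sellers receive Ps = Pb + 34 for each unit, where Pb is the price buyers pay.
Supply in terms of Pb becomes xs = -562 + 8(Pb + 34) = -290 + 8Pb. Setting this equal to demand: 2090 - 9Pb = -290 + 8Pb, so Pb = 140.
Sellers receive Ps = 140 + 34 = 174; x' = 2090 − 9·140 = 830.
Government outlay = subsidy × quantity = 34 × 830 = 28220.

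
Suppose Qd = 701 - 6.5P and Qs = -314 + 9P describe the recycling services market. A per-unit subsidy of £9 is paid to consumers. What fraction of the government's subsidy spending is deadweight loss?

Pre-subsidy: 701 - 6.5P = -314 + 9P gives P* = 2030/31, Q* = 8536/31.
With the rebate, buyers effectively pay Pb = Ps − 9, where Ps is the price sellers receive.
Demand in terms of Ps becomes Qd = 701 − 6.5(Ps − 9) = 759.5 - 6.5Ps. Setting this equal to supply: 759.5 - 6.5Ps = -314 + 9Ps, so Ps = 2147/31.
Buyers pay Pb = 2147/31 − 9 = 1868/31; Q' = -314 + 9·(2147/31) = 9589/31.
ΔCS = ½(8536/31 + 9589/31)(2030/31 − 1868/31) = 1468125/961; ΔPS = ½(8536/31 + 9589/31)(2147/31 − 2030/31) = 2120625/1922.
Government spending = 9 × 9589/31 = 86301/31.
DWL = ½ × 9 × (9589/31 − 8536/31) = 9477/62; fraction = (9477/62) / (86301/31) = 1053/19178.

DWL / government spending = 1053/19178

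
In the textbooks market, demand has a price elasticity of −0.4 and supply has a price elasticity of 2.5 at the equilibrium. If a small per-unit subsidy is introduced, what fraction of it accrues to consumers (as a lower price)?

For a small subsidy around the equilibrium, the benefit split depends on the relative slopes, which at a point are proportional to the elasticities.
Buyer share = εs/(εs + |εd|) = 2.5/(2.5 + 0.4) = 25/29; seller share = |εd|/(εs + |εd|) = 4/29.

Consumer share = 25/29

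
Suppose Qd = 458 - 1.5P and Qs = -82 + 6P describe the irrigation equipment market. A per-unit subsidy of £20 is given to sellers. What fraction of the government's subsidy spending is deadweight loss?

DWL / government spending = 6/187

Pre-subsidy: 458 - 1.5P = -82 + 6P gives P* = 72, Q* = 350.
With the subsidy, sellers receive Ps = Pb + 20 for each unit, where Pb is the price buyers pay.
Supply in terms of Pb becomes Qs = -82 + 6(Pb + 20) = 38 + 6Pb. Setting this equal to demand: 458 - 1.5Pb = 38 + 6Pb, so Pb = 56.
Sellers receive Ps = 56 + 20 = 76; Q' = 458 − 1.5·56 = 374.
ΔCS = ½(350 + 374)(72 − 56) = 5792; ΔPS = ½(350 + 374)(76 − 72) = 1448.
Government spending = 20 × 374 = 7480.
DWL = ½ × 20 × (374 − 350) = 240; fraction = 240 / 7480 = 6/187.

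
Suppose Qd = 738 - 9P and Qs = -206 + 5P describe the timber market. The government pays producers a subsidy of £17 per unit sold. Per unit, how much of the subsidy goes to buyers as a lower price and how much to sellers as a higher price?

Buyers gain 85/14 per unit; sellers gain 153/14 per unit

Pre-subsidy: 738 - 9P = -206 + 5P gives P* = 472/7, Q* = 918/7.
With the subsidy, sellers receive Ps = Pb + 17 for each unit, where Pb is the price buyers pay.
Supply in terms of Pb becomes Qs = -206 + 5(Pb + 17) = -121 + 5Pb. Setting this equal to demand: 738 - 9Pb = -121 + 5Pb, so Pb = 859/14.
Sellers receive Ps = 859/14 + 17 = 1097/14; Q' = 738 − 9·(859/14) = 2601/14.
Buyers' price falls by P* − Pb = 472/7 − 859/14 = 85/14; sellers' price rises by Ps − P* = 1097/14 − 472/7 = 153/14.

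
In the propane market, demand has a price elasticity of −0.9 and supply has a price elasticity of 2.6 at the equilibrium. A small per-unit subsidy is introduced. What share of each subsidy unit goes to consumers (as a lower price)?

Consumer share = 26/35

For a small subsidy around the equilibrium, the benefit split depends on the relative slopes, which at a point are proportional to the elasticities.
Buyer share = εs/(εs + |εd|) = 2.6/(2.6 + 0.9) = 26/35; seller share = |εd|/(εs + |εd|) = 9/35.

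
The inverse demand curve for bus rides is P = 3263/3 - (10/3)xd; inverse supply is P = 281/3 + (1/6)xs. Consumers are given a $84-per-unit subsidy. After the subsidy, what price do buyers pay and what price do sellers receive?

Buyers pay $61; sellers receive $145

Pre-subsidy: 3263/3 - (10/3)x = 281/3 + (1/6)x gives x* = 284 and P* = 141.
With the rebate, buyers effectively pay Pb = Ps − 84, where Ps is the price sellers receive.
On the curves, Pb = 3263/3 - (10/3)x and Ps = 281/3 + (1/6)x; the wedge Ps − Pb = 84 gives 281/3 + (1/6)x − (3263/3 - (10/3)x) = 84, so x' = 308.
Then Pb = 3263/3 − (10/3)·308 = 61 and Ps = 281/3 + (1/6)·308 = 145.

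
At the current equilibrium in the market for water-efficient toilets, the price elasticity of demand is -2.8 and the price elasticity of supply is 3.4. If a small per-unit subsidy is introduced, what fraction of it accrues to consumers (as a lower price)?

For a small subsidy around the equilibrium, the benefit split depends on the relative slopes, which at a point are proportional to the elasticities.
Buyer share = εs/(εs + |εd|) = 3.4/(3.4 + 2.8) = 17/31; seller share = |εd|/(εs + |εd|) = 14/31.

Consumer share = 17/31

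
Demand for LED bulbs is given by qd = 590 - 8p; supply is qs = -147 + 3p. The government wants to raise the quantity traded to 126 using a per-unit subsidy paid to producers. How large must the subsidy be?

Required subsidy s = 33 per unit

At q = 126, invert demand for the buyer price: pb = (590 − 126)/8 = 58; invert supply for the seller price: ps = (126 − (-147))/3 = 91.
The subsidy must fill the gap: s = ps − pb = 91 − 58 = 33.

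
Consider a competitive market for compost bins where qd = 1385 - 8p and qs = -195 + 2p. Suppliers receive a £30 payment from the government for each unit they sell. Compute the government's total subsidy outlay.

Government cost = £5070

Pre-subsidy: 1385 - 8p = -195 + 2p gives p* = 158, q* = 121.
With the subsidy, sellers receive ps = pb + 30 for each unit, where pb is the price buyers pay.
Supply in terms of pb becomes qs = -195 + 2(pb + 30) = -135 + 2pb. Setting this equal to demand: 1385 - 8pb = -135 + 2pb, so pb = 152.
Sellers receive ps = 152 + 30 = 182; q' = 1385 − 8·152 = 169.
Government outlay = subsidy × quantity = 30 × 169 = 5070.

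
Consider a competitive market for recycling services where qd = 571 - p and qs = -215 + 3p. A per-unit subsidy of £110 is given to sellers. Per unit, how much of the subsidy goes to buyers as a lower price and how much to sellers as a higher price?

Pre-subsidy: 571 - p = -215 + 3p gives p* = 196.5, q* = 374.5.
With the subsidy, sellers receive ps = pb + 110 for each unit, where pb is the price buyers pay.
Supply in terms of pb becomes qs = -215 + 3(pb + 110) = 115 + 3pb. Setting this equal to demand: 571 - pb = 115 + 3pb, so pb = 114.
Sellers receive ps = 114 + 110 = 224; q' = 571 − 1·114 = 457.
Buyers' price falls by p* − pb = 196.5 − 114 = 82.5; sellers' price rises by ps − p* = 224 − 196.5 = 27.5.

Buyers gain £82.5 per unit; sellers gain £27.5 per unit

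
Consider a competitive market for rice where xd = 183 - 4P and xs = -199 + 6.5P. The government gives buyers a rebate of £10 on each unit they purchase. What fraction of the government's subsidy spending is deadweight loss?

DWL / government spending = 260/1307

Pre-subsidy: 183 - 4P = -199 + 6.5P gives P* = 764/21, x* = 787/21.
With the rebate, buyers effectively pay Pb = Ps − 10, where Ps is the price sellers receive.
Demand in terms of Ps becomes xd = 183 − 4(Ps − 10) = 223 - 4Ps. Setting this equal to supply: 223 - 4Ps = -199 + 6.5Ps, so Ps = 844/21.
Buyers pay Pb = 844/21 − 10 = 634/21; x' = -199 + 6.5·(844/21) = 1307/21.
ΔCS = ½(787/21 + 1307/21)(764/21 − 634/21) = 45370/147; ΔPS = ½(787/21 + 1307/21)(844/21 − 764/21) = 27920/147.
Government spending = 10 × 1307/21 = 13070/21.
DWL = ½ × 10 × (1307/21 − 787/21) = 2600/21; fraction = (2600/21) / (13070/21) = 260/1307.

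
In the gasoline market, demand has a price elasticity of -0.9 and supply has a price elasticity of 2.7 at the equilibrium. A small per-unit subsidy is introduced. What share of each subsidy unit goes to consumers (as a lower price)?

Consumer share = 0.75

For a small subsidy around the equilibrium, the benefit split depends on the relative slopes, which at a point are proportional to the elasticities.
Buyer share = εs/(εs + |εd|) = 2.7/(2.7 + 0.9) = 0.75; seller share = |εd|/(εs + |εd|) = 0.25.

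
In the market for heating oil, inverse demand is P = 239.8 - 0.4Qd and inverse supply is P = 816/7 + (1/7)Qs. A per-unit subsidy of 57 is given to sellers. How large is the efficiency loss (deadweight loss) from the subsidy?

Pre-subsidy: 239.8 - 0.4Q = 816/7 + (1/7)Q gives Q* = 227 and P* = 149.
With the subsidy, sellers receive Ps = Pb + 57 for each unit, where Pb is the price buyers pay.
On the curves, Pb = 239.8 - 0.4Q and Ps = 816/7 + (1/7)Q; the wedge Ps − Pb = 57 gives 816/7 + (1/7)Q − (239.8 - 0.4Q) = 57, so Q' = 332.
Then Pb = 239.8 − 0.4·332 = 107 and Ps = 816/7 + (1/7)·332 = 164.
The subsidy expands output by 332 − 227 = 105 past the efficient level; on those units the gap between marginal cost and willingness to pay runs from 0 up to 57.
DWL = ½ × 57 × 105 = 2992.5.

Deadweight loss = 2992.5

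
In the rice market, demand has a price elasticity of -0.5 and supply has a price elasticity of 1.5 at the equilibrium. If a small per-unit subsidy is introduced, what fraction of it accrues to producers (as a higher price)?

For a small subsidy around the equilibrium, the benefit split depends on the relative slopes, which at a point are proportional to the elasticities.
Buyer share = εs/(εs + |εd|) = 1.5/(1.5 + 0.5) = 0.75; seller share = |εd|/(εs + |εd|) = 0.25.
So producers capture 0.25 of the subsidy.

Producer share = 0.25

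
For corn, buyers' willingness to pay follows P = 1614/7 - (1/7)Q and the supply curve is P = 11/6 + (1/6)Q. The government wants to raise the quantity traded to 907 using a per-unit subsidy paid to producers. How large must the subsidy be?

At Q = 907, from the demand curve buyers pay Pb = 1614/7 − (1/7)·907 = 101; from the supply curve sellers need Ps = 11/6 + (1/6)·907 = 153.
The subsidy must fill the gap: s = Ps − Pb = 153 − 101 = 52.

Required subsidy s = 52 per unit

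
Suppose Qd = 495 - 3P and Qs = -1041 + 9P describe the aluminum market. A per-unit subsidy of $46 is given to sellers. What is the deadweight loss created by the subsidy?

Deadweight loss = $2380.5

Pre-subsidy: 495 - 3P = -1041 + 9P gives P* = 128, Q* = 111.
With the subsidy, sellers receive Ps = Pb + 46 for each unit, where Pb is the price buyers pay.
Supply in terms of Pb becomes Qs = -1041 + 9(Pb + 46) = -627 + 9Pb. Setting this equal to demand: 495 - 3Pb = -627 + 9Pb, so Pb = 93.5.
Sellers receive Ps = 93.5 + 46 = 139.5; Q' = 495 − 3·93.5 = 214.5.
The subsidy expands output by 214.5 − 111 = 103.5 past the efficient level; on those units the gap between marginal cost and willingness to pay runs from 0 up to 46.
DWL = ½ × 46 × 103.5 = 2380.5.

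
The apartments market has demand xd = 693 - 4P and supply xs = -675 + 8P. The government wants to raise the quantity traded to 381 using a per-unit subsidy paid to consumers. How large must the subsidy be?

At x = 381, invert demand for the buyer price: Pb = (693 − 381)/4 = 78; invert supply for the seller price: Ps = (381 − (-675))/8 = 132.
The subsidy must fill the gap: s = Ps − Pb = 132 − 78 = 54.

Required subsidy s = 54 per unit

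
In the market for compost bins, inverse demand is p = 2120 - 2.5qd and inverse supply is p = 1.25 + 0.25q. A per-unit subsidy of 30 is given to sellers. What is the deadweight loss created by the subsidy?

Pre-subsidy: 2120 - 2.5q = 1.25 + 0.25q gives q* = 8475/11 and p* = 4265/22.
With the subsidy, sellers receive ps = pb + 30 for each unit, where pb is the price buyers pay.
On the curves, pb = 2120 - 2.5q and ps = 1.25 + 0.25q; the wedge ps − pb = 30 gives 1.25 + 0.25q − (2120 - 2.5q) = 30, so q' = 8595/11.
Then pb = 2120 − 2.5·(8595/11) = 3665/22 and ps = 1.25 + 0.25·(8595/11) = 4325/22.
The subsidy expands output by 8595/11 − 8475/11 = 120/11 past the efficient level; on those units the gap between marginal cost and willingness to pay runs from 0 up to 30.
DWL = ½ × 30 × 120/11 = 1800/11.

Deadweight loss = 1800/11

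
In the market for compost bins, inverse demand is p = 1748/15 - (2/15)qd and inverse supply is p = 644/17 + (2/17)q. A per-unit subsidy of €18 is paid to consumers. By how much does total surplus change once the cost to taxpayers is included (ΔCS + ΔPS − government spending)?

Net change in total surplus = -€645.46875

Pre-subsidy: 1748/15 - (2/15)q = 644/17 + (2/17)q gives q* = 313.375 and p* = 74.75.
With the rebate, buyers effectively pay pb = ps − 18, where ps is the price sellers receive.
On the curves, pb = 1748/15 - (2/15)q and ps = 644/17 + (2/17)q; the wedge ps − pb = 18 gives 644/17 + (2/17)q − (1748/15 - (2/15)q) = 18, so q' = 385.09375.
Then pb = 1748/15 − (2/15)·385.09375 = 65.1875 and ps = 644/17 + (2/17)·385.09375 = 83.1875.
ΔCS = ½(313.375 + 385.09375)(74.75 − 65.1875) = 3339.5537109375; ΔPS = ½(313.375 + 385.09375)(83.1875 − 74.75) = 2946.6650390625.
Government spending = 18 × 385.09375 = 6931.6875.
Net change = 3339.5537109375 + 2946.6650390625 − 6931.6875 = -645.46875. The loss equals the DWL triangle ½·18·71.71875.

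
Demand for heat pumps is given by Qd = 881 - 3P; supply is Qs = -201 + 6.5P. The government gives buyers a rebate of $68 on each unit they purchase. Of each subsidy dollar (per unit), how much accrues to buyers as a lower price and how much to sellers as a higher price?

Pre-subsidy: 881 - 3P = -201 + 6.5P gives P* = 2164/19, Q* = 10247/19.
With the rebate, buyers effectively pay Pb = Ps − 68, where Ps is the price sellers receive.
Demand in terms of Ps becomes Qd = 881 − 3(Ps − 68) = 1085 - 3Ps. Setting this equal to supply: 1085 - 3Ps = -201 + 6.5Ps, so Ps = 2572/19.
Buyers pay Pb = 2572/19 − 68 = 1280/19; Q' = -201 + 6.5·(2572/19) = 12899/19.
Buyers' price falls by P* − Pb = 2164/19 − 1280/19 = 884/19; sellers' price rises by Ps − P* = 2572/19 − 2164/19 = 408/19.

Buyers gain 884/19 per unit; sellers gain 408/19 per unit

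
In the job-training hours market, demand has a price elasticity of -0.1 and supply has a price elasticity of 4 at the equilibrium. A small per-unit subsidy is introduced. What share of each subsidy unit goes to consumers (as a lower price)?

Consumer share = 40/41

For a small subsidy around the equilibrium, the benefit split depends on the relative slopes, which at a point are proportional to the elasticities.
Buyer share = εs/(εs + |εd|) = 4/(4 + 0.1) = 40/41; seller share = |εd|/(εs + |εd|) = 1/41.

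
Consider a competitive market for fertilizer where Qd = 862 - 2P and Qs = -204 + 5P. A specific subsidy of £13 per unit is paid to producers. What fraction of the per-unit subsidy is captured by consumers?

Pre-subsidy: 862 - 2P = -204 + 5P gives P* = 1066/7, Q* = 3902/7.
With the subsidy, sellers receive Ps = Pb + 13 for each unit, where Pb is the price buyers pay.
Supply in terms of Pb becomes Qs = -204 + 5(Pb + 13) = -139 + 5Pb. Setting this equal to demand: 862 - 2Pb = -139 + 5Pb, so Pb = 143.
Sellers receive Ps = 143 + 13 = 156; Q' = 862 − 2·143 = 576.
Buyers' price falls by P* − Pb = 1066/7 − 143 = 65/7; sellers' price rises by Ps − P* = 156 − 1066/7 = 26/7.
So consumers capture (65/7)/13 = 5/7 of each unit of subsidy.

Consumer share = 5/7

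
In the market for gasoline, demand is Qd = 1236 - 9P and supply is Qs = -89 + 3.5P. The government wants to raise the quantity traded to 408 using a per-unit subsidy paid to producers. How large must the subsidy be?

Required subsidy s = 50 per unit

At Q = 408, invert demand for the buyer price: Pb = (1236 − 408)/9 = 92; invert supply for the seller price: Ps = (408 − (-89))/3.5 = 142.
The subsidy must fill the gap: s = Ps − Pb = 142 − 92 = 50.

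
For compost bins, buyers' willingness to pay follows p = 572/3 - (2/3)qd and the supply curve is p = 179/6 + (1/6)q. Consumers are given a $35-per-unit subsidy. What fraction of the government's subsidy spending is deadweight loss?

Pre-subsidy: 572/3 - (2/3)q = 179/6 + (1/6)q gives q* = 193 and p* = 62.
With the rebate, buyers effectively pay pb = ps − 35, where ps is the price sellers receive.
On the curves, pb = 572/3 - (2/3)q and ps = 179/6 + (1/6)q; the wedge ps − pb = 35 gives 179/6 + (1/6)q − (572/3 - (2/3)q) = 35, so q' = 235.
Then pb = 572/3 − (2/3)·235 = 34 and ps = 179/6 + (1/6)·235 = 69.
ΔCS = ½(193 + 235)(62 − 34) = 5992; ΔPS = ½(193 + 235)(69 − 62) = 1498.
Government spending = 35 × 235 = 8225.
DWL = ½ × 35 × (235 − 193) = 735; fraction = 735 / 8225 = 21/235.

DWL / government spending = 21/235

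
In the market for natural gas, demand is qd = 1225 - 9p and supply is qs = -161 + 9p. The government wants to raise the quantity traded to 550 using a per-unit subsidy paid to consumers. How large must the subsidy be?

Required subsidy s = 4 per unit

At q = 550, invert demand for the buyer price: pb = (1225 − 550)/9 = 75; invert supply for the seller price: ps = (550 − (-161))/9 = 79.
The subsidy must fill the gap: s = ps − pb = 79 − 75 = 4.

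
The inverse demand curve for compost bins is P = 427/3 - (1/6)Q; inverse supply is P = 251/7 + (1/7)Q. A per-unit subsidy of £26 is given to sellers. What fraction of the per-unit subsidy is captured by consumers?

Pre-subsidy: 427/3 - (1/6)Q = 251/7 + (1/7)Q gives Q* = 344 and P* = 85.
With the subsidy, sellers receive Ps = Pb + 26 for each unit, where Pb is the price buyers pay.
On the curves, Pb = 427/3 - (1/6)Q and Ps = 251/7 + (1/7)Q; the wedge Ps − Pb = 26 gives 251/7 + (1/7)Q − (427/3 - (1/6)Q) = 26, so Q' = 428.
Then Pb = 427/3 − (1/6)·428 = 71 and Ps = 251/7 + (1/7)·428 = 97.
Buyers' price falls by P* − Pb = 85 − 71 = 14; sellers' price rises by Ps − P* = 97 − 85 = 12.
So consumers capture 14/26 = 7/13 of each unit of subsidy.

Consumer share = 7/13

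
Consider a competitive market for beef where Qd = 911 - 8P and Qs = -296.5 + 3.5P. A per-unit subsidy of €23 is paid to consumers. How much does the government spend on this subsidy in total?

Pre-subsidy: 911 - 8P = -296.5 + 3.5P gives P* = 105, Q* = 71.
With the rebate, buyers effectively pay Pb = Ps − 23, where Ps is the price sellers receive.
Demand in terms of Ps becomes Qd = 911 − 8(Ps − 23) = 1095 - 8Ps. Setting this equal to supply: 1095 - 8Ps = -296.5 + 3.5Ps, so Ps = 121.
Buyers pay Pb = 121 − 23 = 98; Q' = -296.5 + 3.5·121 = 127.
Government outlay = subsidy × quantity = 23 × 127 = 2921.

Government cost = €2921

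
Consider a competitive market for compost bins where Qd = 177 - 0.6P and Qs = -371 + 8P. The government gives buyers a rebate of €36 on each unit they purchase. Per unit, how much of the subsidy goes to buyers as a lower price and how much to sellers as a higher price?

Buyers gain 1440/43 per unit; sellers gain 108/43 per unit

Pre-subsidy: 177 - 0.6P = -371 + 8P gives P* = 2740/43, Q* = 5967/43.
With the rebate, buyers effectively pay Pb = Ps − 36, where Ps is the price sellers receive.
Demand in terms of Ps becomes Qd = 177 − 0.6(Ps − 36) = 198.6 - 0.6Ps. Setting this equal to supply: 198.6 - 0.6Ps = -371 + 8Ps, so Ps = 2848/43.
Buyers pay Pb = 2848/43 − 36 = 1300/43; Q' = -371 + 8·(2848/43) = 6831/43.
Buyers' price falls by P* − Pb = 2740/43 − 1300/43 = 1440/43; sellers' price rises by Ps − P* = 2848/43 − 2740/43 = 108/43.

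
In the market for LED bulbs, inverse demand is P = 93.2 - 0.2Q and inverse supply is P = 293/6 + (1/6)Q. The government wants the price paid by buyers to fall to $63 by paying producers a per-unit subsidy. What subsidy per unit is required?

At a buyer price of 63, quantity demanded is 466 − 5·63 = 151.
Sellers supply 151 only when they receive Ps = 293/6 + (1/6)·151 = 74.
s = Ps − Pb = 74 − 63 = 11.

Required subsidy s = $11 per unit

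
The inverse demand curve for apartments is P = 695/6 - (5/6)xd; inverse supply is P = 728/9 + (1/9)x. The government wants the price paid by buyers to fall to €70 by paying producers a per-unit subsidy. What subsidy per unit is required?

At a buyer price of 70, quantity demanded is 139 − 1.2·70 = 55.
Sellers supply 55 only when they receive Ps = 728/9 + (1/9)·55 = 87.
s = Ps − Pb = 87 − 70 = 17.

Required subsidy s = €17 per unit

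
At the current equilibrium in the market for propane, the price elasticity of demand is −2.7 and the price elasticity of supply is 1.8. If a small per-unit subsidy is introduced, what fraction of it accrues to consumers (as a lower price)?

Consumer share = 0.4

For a small subsidy around the equilibrium, the benefit split depends on the relative slopes, which at a point are proportional to the elasticities.
Buyer share = εs/(εs + |εd|) = 1.8/(1.8 + 2.7) = 0.4; seller share = |εd|/(εs + |εd|) = 0.6.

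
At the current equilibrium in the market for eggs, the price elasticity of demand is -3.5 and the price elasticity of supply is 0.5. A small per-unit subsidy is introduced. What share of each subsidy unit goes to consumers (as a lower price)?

Consumer share = 0.125

For a small subsidy around the equilibrium, the benefit split depends on the relative slopes, which at a point are proportional to the elasticities.
Buyer share = εs/(εs + |εd|) = 0.5/(0.5 + 3.5) = 0.125; seller share = |εd|/(εs + |εd|) = 0.875.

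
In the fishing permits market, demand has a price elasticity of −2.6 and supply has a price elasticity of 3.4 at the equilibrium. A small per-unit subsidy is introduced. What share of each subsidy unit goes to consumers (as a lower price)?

For a small subsidy around the equilibrium, the benefit split depends on the relative slopes, which at a point are proportional to the elasticities.
Buyer share = εs/(εs + |εd|) = 3.4/(3.4 + 2.6) = 17/30; seller share = |εd|/(εs + |εd|) = 13/30.

Consumer share = 17/30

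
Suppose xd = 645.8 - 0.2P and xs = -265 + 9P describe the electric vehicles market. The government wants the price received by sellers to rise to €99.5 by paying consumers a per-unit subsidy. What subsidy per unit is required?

Required subsidy s = €23 per unit

At a seller price of 99.5, quantity supplied is -265 + 9·99.5 = 630.5.
Buyers absorb 630.5 only when they pay Pb with 645.8 − 0.2·Pb = 630.5, i.e. Pb = 76.5.
s = Ps − Pb = 99.5 − 76.5 = 23.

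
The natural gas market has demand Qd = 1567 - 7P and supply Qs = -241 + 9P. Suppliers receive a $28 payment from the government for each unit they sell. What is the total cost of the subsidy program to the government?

Pre-subsidy: 1567 - 7P = -241 + 9P gives P* = 113, Q* = 776.
With the subsidy, sellers receive Ps = Pb + 28 for each unit, where Pb is the price buyers pay.
Supply in terms of Pb becomes Qs = -241 + 9(Pb + 28) = 11 + 9Pb. Setting this equal to demand: 1567 - 7Pb = 11 + 9Pb, so Pb = 97.25.
Sellers receive Ps = 97.25 + 28 = 125.25; Q' = 1567 − 7·97.25 = 886.25.
Government outlay = subsidy × quantity = 28 × 886.25 = 24815.

Government cost = $24815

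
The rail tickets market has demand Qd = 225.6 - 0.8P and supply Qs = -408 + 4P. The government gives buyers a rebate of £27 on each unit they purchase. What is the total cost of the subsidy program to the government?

Government cost = £3726

Pre-subsidy: 225.6 - 0.8P = -408 + 4P gives P* = 132, Q* = 120.
With the rebate, buyers effectively pay Pb = Ps − 27, where Ps is the price sellers receive.
Demand in terms of Ps becomes Qd = 225.6 − 0.8(Ps − 27) = 247.2 - 0.8Ps. Setting this equal to supply: 247.2 - 0.8Ps = -408 + 4Ps, so Ps = 136.5.
Buyers pay Pb = 136.5 − 27 = 109.5; Q' = -408 + 4·136.5 = 138.
Government outlay = subsidy × quantity = 27 × 138 = 3726.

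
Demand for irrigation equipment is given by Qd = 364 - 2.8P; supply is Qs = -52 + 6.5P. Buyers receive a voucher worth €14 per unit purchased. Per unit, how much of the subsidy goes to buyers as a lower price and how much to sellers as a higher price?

Buyers gain 910/93 per unit; sellers gain 392/93 per unit

Pre-subsidy: 364 - 2.8P = -52 + 6.5P gives P* = 4160/93, Q* = 22204/93.
With the rebate, buyers effectively pay Pb = Ps − 14, where Ps is the price sellers receive.
Demand in terms of Ps becomes Qd = 364 − 2.8(Ps − 14) = 403.2 - 2.8Ps. Setting this equal to supply: 403.2 - 2.8Ps = -52 + 6.5Ps, so Ps = 4552/93.
Buyers pay Pb = 4552/93 − 14 = 3250/93; Q' = -52 + 6.5·(4552/93) = 24752/93.
Buyers' price falls by P* − Pb = 4160/93 − 3250/93 = 910/93; sellers' price rises by Ps − P* = 4552/93 − 4160/93 = 392/93.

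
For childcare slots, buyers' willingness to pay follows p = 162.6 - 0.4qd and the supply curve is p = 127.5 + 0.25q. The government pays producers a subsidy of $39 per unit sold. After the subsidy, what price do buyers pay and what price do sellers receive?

Buyers pay $117; sellers receive $156

Pre-subsidy: 162.6 - 0.4q = 127.5 + 0.25q gives q* = 54 and p* = 141.
With the subsidy, sellers receive ps = pb + 39 for each unit, where pb is the price buyers pay.
On the curves, pb = 162.6 - 0.4q and ps = 127.5 + 0.25q; the wedge ps − pb = 39 gives 127.5 + 0.25q − (162.6 - 0.4q) = 39, so q' = 114.
Then pb = 162.6 − 0.4·114 = 117 and ps = 127.5 + 0.25·114 = 156.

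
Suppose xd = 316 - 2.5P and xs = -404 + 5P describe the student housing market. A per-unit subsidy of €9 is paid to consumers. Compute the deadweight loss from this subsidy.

Pre-subsidy: 316 - 2.5P = -404 + 5P gives P* = 96, x* = 76.
With the rebate, buyers effectively pay Pb = Ps − 9, where Ps is the price sellers receive.
Demand in terms of Ps becomes xd = 316 − 2.5(Ps − 9) = 338.5 - 2.5Ps. Setting this equal to supply: 338.5 - 2.5Ps = -404 + 5Ps, so Ps = 99.
Buyers pay Pb = 99 − 9 = 90; x' = -404 + 5·99 = 91.
The subsidy expands output by 91 − 76 = 15 past the efficient level; on those units the gap between marginal cost and willingness to pay runs from 0 up to 9.
DWL = ½ × 9 × 15 = 67.5.

Deadweight loss = €67.5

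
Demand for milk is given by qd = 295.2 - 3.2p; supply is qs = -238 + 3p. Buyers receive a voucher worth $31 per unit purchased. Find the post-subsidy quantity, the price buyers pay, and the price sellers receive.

q' = 68; buyers pay $71; sellers receive $102

Pre-subsidy: 295.2 - 3.2p = -238 + 3p gives p* = 86, q* = 20.
With the rebate, buyers effectively pay pb = ps − 31, where ps is the price sellers receive.
Demand in terms of ps becomes qd = 295.2 − 3.2(ps − 31) = 394.4 - 3.2ps. Setting this equal to supply: 394.4 - 3.2ps = -238 + 3ps, so ps = 102.
Buyers pay pb = 102 − 31 = 71; q' = -238 + 3·102 = 68.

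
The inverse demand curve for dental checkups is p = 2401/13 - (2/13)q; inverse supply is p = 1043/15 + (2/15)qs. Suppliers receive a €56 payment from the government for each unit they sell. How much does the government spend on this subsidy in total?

Pre-subsidy: 2401/13 - (2/13)q = 1043/15 + (2/15)q gives q* = 401 and p* = 123.
With the subsidy, sellers receive ps = pb + 56 for each unit, where pb is the price buyers pay.
On the curves, pb = 2401/13 - (2/13)q and ps = 1043/15 + (2/15)q; the wedge ps − pb = 56 gives 1043/15 + (2/15)q − (2401/13 - (2/13)q) = 56, so q' = 596.
Then pb = 2401/13 − (2/13)·596 = 93 and ps = 1043/15 + (2/15)·596 = 149.
Government outlay = subsidy × quantity = 56 × 596 = 33376.

Government cost = €33376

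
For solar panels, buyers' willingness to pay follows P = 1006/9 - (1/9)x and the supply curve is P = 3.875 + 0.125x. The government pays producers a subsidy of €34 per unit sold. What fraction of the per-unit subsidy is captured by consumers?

Consumer share = 8/17

Pre-subsidy: 1006/9 - (1/9)x = 3.875 + 0.125x gives x* = 457 and P* = 61.
With the subsidy, sellers receive Ps = Pb + 34 for each unit, where Pb is the price buyers pay.
On the curves, Pb = 1006/9 - (1/9)x and Ps = 3.875 + 0.125x; the wedge Ps − Pb = 34 gives 3.875 + 0.125x − (1006/9 - (1/9)x) = 34, so x' = 601.
Then Pb = 1006/9 − (1/9)·601 = 45 and Ps = 3.875 + 0.125·601 = 79.
Buyers' price falls by P* − Pb = 61 − 45 = 16; sellers' price rises by Ps − P* = 79 − 61 = 18.
So consumers capture 16/34 = 8/17 of each unit of subsidy.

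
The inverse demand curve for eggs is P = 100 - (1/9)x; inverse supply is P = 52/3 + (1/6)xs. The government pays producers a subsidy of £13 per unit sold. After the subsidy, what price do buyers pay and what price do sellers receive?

Pre-subsidy: 100 - (1/9)x = 52/3 + (1/6)x gives x* = 297.6 and P* = 1004/15.
With the subsidy, sellers receive Ps = Pb + 13 for each unit, where Pb is the price buyers pay.
On the curves, Pb = 100 - (1/9)x and Ps = 52/3 + (1/6)x; the wedge Ps − Pb = 13 gives 52/3 + (1/6)x − (100 - (1/9)x) = 13, so x' = 344.4.
Then Pb = 100 − (1/9)·344.4 = 926/15 and Ps = 52/3 + (1/6)·344.4 = 1121/15.

Buyers pay 926/15; sellers receive 1121/15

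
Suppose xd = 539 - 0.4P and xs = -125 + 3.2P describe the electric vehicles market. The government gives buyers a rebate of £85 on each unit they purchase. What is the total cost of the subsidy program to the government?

Government cost = 379015/9

Pre-subsidy: 539 - 0.4P = -125 + 3.2P gives P* = 1660/9, x* = 4187/9.
With the rebate, buyers effectively pay Pb = Ps − 85, where Ps is the price sellers receive.
Demand in terms of Ps becomes xd = 539 − 0.4(Ps − 85) = 573 - 0.4Ps. Setting this equal to supply: 573 - 0.4Ps = -125 + 3.2Ps, so Ps = 1745/9.
Buyers pay Pb = 1745/9 − 85 = 980/9; x' = -125 + 3.2·(1745/9) = 4459/9.
Government outlay = subsidy × quantity = 85 × 4459/9 = 379015/9.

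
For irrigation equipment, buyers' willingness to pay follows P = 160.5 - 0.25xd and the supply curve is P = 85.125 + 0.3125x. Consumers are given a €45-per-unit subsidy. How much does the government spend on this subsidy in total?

Government cost = €9630

Pre-subsidy: 160.5 - 0.25x = 85.125 + 0.3125x gives x* = 134 and P* = 127.
With the rebate, buyers effectively pay Pb = Ps − 45, where Ps is the price sellers receive.
On the curves, Pb = 160.5 - 0.25x and Ps = 85.125 + 0.3125x; the wedge Ps − Pb = 45 gives 85.125 + 0.3125x − (160.5 - 0.25x) = 45, so x' = 214.
Then Pb = 160.5 − 0.25·214 = 107 and Ps = 85.125 + 0.3125·214 = 152.
Government outlay = subsidy × quantity = 45 × 214 = 9630.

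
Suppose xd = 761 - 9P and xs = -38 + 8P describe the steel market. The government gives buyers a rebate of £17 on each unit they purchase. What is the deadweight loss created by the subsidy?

Pre-subsidy: 761 - 9P = -38 + 8P gives P* = 47, x* = 338.
With the rebate, buyers effectively pay Pb = Ps − 17, where Ps is the price sellers receive.
Demand in terms of Ps becomes xd = 761 − 9(Ps − 17) = 914 - 9Ps. Setting this equal to supply: 914 - 9Ps = -38 + 8Ps, so Ps = 56.
Buyers pay Pb = 56 − 17 = 39; x' = -38 + 8·56 = 410.
The subsidy expands output by 410 − 338 = 72 past the efficient level; on those units the gap between marginal cost and willingness to pay runs from 0 up to 17.
DWL = ½ × 17 × 72 = 612.

Deadweight loss = £612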